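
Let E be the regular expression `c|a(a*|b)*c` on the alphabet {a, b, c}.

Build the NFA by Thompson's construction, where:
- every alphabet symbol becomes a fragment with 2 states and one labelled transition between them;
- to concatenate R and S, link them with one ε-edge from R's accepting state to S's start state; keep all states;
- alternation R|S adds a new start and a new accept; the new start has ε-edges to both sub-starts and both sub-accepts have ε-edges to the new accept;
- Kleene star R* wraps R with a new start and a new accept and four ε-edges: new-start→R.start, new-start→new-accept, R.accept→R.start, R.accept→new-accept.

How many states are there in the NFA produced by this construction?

18

Building bottom-up:
Each of the 5 symbol leaves contributes a 2-state fragment.
  a* — 4 states
  a*|b — 8 states
  (a*|b)* — 10 states
  a(a*|b)*c — 14 states
  c|a(a*|b)*c — 18 states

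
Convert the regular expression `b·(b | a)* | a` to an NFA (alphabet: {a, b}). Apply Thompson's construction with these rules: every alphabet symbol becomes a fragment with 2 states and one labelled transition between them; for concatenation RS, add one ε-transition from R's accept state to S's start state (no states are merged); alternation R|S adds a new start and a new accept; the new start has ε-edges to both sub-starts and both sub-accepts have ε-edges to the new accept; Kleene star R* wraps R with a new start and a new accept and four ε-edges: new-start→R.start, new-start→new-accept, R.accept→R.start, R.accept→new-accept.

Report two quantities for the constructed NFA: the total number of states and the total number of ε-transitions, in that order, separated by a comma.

Building bottom-up:
Each of the 4 symbol leaves contributes 2 states and 0 ε-transitions.
  b | a → 6 states, 4 ε-transitions
  (b | a)* → 8 states, 8 ε-transitions
  b·(b | a)* → 10 states, 9 ε-transitions
  b·(b | a)* | a → 14 states, 13 ε-transitions

14, 13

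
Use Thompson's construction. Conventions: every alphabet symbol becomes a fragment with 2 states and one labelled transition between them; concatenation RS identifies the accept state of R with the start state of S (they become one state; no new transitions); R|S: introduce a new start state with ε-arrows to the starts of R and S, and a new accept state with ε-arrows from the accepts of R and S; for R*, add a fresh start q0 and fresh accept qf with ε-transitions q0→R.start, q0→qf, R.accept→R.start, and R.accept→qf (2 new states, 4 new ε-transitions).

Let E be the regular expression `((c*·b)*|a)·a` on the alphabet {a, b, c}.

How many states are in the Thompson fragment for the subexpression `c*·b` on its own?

5

Fragment for `c*·b`:
Each of the 2 symbol leaves contributes a 2-state fragment.
  c* → 4 states
  c*·b → 5 states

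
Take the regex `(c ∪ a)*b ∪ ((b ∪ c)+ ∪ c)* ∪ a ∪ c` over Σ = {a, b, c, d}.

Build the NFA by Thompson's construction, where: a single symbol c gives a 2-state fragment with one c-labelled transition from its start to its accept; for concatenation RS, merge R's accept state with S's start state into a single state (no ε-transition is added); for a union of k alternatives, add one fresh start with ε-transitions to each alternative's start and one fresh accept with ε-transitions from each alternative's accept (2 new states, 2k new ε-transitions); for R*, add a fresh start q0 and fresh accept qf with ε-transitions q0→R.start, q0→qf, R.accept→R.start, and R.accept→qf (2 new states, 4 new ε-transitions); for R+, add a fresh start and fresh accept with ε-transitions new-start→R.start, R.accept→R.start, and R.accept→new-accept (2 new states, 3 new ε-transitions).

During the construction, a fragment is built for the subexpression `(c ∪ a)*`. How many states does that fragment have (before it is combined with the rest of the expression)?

8

Fragment for `(c ∪ a)*`:
Each of the 2 symbol leaves contributes a 2-state fragment.
  c ∪ a = 6 states
  (c ∪ a)* = 8 states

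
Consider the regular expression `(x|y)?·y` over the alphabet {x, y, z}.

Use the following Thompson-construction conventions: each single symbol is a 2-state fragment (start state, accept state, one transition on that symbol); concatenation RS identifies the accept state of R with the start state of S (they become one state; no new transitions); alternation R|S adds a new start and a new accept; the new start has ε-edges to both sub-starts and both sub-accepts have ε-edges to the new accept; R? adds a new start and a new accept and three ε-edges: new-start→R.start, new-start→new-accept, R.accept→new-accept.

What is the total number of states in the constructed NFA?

9

Recursing over subexpressions:
Each of the 3 symbol leaves contributes a 2-state fragment.
  x|y — 6 states
  (x|y)? — 8 states
  (x|y)?·y — 9 states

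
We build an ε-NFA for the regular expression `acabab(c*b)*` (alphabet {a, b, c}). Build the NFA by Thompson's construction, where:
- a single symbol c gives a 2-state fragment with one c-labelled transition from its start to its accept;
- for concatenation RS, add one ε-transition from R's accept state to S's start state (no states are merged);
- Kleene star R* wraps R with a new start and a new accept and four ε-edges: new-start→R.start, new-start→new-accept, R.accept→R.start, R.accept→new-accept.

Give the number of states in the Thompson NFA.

20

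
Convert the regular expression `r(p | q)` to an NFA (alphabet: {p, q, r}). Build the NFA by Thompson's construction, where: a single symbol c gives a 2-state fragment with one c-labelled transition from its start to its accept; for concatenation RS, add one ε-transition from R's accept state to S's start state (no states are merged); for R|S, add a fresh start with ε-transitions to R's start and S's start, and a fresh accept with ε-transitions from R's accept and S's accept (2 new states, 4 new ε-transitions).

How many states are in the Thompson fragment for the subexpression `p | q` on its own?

Fragment for `p | q`:
Each of the 2 symbol leaves contributes a 2-state fragment.
  p | q → 6 states

6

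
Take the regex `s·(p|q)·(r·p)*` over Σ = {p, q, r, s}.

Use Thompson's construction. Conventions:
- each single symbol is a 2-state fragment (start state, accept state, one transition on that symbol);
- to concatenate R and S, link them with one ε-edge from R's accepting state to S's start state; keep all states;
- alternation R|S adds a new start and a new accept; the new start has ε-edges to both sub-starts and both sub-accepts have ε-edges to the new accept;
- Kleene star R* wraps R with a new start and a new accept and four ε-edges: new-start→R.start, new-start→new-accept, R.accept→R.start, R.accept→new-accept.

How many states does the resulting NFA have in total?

14

Building bottom-up:
Each of the 5 symbol leaves contributes a 2-state fragment.
  p|q → 6 states
  r·p → 4 states
  (r·p)* → 6 states
  s·(p|q)·(r·p)* → 14 states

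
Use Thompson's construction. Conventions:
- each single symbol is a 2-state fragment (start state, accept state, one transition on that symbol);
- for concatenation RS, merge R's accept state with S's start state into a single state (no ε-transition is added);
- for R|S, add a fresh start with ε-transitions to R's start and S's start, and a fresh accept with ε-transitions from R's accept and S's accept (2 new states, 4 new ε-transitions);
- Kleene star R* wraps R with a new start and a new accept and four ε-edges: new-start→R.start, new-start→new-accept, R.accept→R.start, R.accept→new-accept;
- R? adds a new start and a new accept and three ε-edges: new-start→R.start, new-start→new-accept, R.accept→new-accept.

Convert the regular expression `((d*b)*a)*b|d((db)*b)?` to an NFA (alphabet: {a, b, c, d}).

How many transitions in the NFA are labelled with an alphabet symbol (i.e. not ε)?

8

Bottom-up over the parse tree:
Each of the 8 symbol leaves contributes exactly 1 symbol transition.
  d* — 1 symbol transition
  d*b — 2 symbol transitions
  (d*b)* — 2 symbol transitions
  (d*b)*a — 3 symbol transitions
  ((d*b)*a)* — 3 symbol transitions
  ((d*b)*a)*b — 4 symbol transitions
  db — 2 symbol transitions
  (db)* — 2 symbol transitions
  (db)*b — 3 symbol transitions
  ((db)*b)? — 3 symbol transitions
  d((db)*b)? — 4 symbol transitions
  ((d*b)*a)*b|d((db)*b)? — 8 symbol transitions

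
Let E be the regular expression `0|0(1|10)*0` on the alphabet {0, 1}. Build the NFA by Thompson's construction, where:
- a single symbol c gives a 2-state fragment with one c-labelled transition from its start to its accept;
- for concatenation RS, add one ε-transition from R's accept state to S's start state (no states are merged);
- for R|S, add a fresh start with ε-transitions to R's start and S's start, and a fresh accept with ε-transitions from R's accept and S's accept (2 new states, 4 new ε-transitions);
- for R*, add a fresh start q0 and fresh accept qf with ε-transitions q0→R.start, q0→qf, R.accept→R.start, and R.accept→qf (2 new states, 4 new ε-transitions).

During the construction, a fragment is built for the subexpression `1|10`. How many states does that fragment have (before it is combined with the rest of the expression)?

8

Fragment for `1|10`:
Each of the 3 symbol leaves contributes a 2-state fragment.
  10 = 4 states
  1|10 = 8 states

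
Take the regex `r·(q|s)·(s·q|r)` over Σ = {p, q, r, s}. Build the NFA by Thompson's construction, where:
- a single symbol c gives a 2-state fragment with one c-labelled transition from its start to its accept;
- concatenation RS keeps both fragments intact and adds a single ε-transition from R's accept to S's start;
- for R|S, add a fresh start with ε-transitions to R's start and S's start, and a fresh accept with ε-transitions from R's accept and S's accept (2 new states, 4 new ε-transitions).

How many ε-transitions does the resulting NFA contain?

11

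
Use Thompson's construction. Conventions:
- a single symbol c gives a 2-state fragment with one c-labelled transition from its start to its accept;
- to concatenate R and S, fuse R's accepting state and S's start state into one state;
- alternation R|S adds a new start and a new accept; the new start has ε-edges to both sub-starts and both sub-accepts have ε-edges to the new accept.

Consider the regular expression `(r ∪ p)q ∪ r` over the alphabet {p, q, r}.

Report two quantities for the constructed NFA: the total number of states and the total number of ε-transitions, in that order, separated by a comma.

11, 8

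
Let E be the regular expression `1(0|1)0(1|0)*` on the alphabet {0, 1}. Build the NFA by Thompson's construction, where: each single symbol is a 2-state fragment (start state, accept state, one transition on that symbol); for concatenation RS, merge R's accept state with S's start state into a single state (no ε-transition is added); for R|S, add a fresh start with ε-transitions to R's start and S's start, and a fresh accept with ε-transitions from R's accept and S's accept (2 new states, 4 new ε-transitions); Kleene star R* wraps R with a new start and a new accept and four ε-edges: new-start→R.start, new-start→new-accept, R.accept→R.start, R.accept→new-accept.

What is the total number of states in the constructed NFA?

Bottom-up over the parse tree:
Each of the 6 symbol leaves contributes a 2-state fragment.
  0|1 = 6 states
  1|0 = 6 states
  (1|0)* = 8 states
  1(0|1)0(1|0)* = 15 states

15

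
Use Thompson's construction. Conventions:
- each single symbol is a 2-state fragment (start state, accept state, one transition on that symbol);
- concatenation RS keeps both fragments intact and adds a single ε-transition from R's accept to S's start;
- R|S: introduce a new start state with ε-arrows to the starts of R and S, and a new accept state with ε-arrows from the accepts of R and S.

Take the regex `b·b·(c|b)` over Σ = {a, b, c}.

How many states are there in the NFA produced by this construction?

10

Recursing over subexpressions:
Each of the 4 symbol leaves contributes a 2-state fragment.
  c|b : 6 states
  b·b·(c|b) : 10 states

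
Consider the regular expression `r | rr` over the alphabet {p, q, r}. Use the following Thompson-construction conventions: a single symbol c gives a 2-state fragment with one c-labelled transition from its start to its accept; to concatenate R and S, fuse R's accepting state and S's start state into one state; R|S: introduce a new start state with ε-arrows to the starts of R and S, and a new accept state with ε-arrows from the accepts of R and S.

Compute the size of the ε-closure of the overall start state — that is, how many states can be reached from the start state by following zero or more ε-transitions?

3

Work bottom-up. For each fragment F, track |ε-closure(F.start)| and whether F's accept lies in that closure (i.e. whether F accepts ε). A single-symbol fragment has closure size 1 and does not accept ε.
  rr : same as the first factor's closure: |ε-closure| = 1
  r | rr : new start ε-reaches every alternative's start; none of them accept ε, so the new accept is not reached: |ε-closure| = 1 + 1 + 1 = 3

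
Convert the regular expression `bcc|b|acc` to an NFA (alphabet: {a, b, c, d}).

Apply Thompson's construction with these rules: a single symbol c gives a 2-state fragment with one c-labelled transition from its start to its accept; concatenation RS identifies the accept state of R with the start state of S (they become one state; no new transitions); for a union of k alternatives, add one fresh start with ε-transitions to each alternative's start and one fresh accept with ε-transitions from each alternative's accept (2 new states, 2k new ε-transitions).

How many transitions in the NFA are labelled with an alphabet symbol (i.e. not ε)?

7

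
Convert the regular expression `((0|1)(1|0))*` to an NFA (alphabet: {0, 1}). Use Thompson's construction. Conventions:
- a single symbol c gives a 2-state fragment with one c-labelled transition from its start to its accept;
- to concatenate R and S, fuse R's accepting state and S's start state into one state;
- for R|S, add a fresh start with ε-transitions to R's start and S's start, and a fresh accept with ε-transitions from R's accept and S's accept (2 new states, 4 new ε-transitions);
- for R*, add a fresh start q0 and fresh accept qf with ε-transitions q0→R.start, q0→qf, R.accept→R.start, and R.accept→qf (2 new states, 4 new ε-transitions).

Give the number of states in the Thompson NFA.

By structural recursion:
Each of the 4 symbol leaves contributes a 2-state fragment.
  0|1 → 6 states
  1|0 → 6 states
  (0|1)(1|0) → 11 states
  ((0|1)(1|0))* → 13 states

13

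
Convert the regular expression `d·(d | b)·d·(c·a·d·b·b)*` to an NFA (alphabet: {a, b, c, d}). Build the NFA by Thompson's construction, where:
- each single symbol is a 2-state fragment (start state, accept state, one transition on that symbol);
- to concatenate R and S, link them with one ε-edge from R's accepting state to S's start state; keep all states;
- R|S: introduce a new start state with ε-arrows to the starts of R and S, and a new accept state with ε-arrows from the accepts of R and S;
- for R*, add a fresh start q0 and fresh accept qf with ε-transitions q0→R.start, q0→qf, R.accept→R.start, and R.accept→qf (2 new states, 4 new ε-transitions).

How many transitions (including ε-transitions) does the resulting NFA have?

24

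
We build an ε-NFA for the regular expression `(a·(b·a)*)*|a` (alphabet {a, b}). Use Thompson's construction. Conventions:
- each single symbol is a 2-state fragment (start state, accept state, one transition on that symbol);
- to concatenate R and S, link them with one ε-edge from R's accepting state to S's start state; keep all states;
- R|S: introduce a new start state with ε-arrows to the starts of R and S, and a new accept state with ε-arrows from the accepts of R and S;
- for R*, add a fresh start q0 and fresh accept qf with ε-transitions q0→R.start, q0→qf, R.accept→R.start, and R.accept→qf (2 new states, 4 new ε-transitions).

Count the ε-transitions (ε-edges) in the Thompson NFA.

14

Building bottom-up:
Each of the 4 symbol leaves contributes 0 ε-transitions.
  b·a = 1 ε-transition
  (b·a)* = 5 ε-transitions
  a·(b·a)* = 6 ε-transitions
  (a·(b·a)*)* = 10 ε-transitions
  (a·(b·a)*)*|a = 14 ε-transitions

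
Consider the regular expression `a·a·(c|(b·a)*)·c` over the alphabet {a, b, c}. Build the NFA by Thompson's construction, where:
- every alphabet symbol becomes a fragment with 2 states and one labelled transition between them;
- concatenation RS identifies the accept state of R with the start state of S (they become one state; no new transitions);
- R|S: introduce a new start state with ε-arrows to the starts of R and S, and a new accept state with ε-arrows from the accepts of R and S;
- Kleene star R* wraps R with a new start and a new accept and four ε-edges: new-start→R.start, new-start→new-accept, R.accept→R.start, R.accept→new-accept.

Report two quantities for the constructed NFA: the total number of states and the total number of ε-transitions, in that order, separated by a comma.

12, 8

Building bottom-up:
Each of the 6 symbol leaves contributes 2 states and 0 ε-transitions.
  b·a → 3 states, 0 ε-transitions
  (b·a)* → 5 states, 4 ε-transitions
  c|(b·a)* → 9 states, 8 ε-transitions
  a·a·(c|(b·a)*)·c → 12 states, 8 ε-transitions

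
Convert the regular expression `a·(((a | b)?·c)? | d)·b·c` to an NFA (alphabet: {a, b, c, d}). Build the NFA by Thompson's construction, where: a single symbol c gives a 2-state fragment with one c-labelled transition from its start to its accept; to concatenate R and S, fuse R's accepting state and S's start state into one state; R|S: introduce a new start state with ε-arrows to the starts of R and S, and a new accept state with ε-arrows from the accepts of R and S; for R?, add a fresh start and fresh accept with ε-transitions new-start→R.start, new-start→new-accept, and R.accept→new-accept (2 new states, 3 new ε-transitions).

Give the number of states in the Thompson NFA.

Recursing over subexpressions:
Each of the 7 symbol leaves contributes a 2-state fragment.
  a | b : 6 states
  (a | b)? : 8 states
  (a | b)?·c : 9 states
  ((a | b)?·c)? : 11 states
  ((a | b)?·c)? | d : 15 states
  a·(((a | b)?·c)? | d)·b·c : 18 states

18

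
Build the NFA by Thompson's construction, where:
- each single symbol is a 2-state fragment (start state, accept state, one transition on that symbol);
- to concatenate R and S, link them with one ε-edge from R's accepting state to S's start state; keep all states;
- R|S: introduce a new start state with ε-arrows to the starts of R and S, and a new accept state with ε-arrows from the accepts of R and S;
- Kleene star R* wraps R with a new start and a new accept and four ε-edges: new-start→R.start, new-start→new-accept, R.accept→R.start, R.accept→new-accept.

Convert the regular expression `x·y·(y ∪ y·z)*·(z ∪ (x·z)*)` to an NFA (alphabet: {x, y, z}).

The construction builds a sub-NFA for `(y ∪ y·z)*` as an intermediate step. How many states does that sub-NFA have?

Fragment for `(y ∪ y·z)*`:
Each of the 3 symbol leaves contributes a 2-state fragment.
  y·z = 4 states
  y ∪ y·z = 8 states
  (y ∪ y·z)* = 10 states

10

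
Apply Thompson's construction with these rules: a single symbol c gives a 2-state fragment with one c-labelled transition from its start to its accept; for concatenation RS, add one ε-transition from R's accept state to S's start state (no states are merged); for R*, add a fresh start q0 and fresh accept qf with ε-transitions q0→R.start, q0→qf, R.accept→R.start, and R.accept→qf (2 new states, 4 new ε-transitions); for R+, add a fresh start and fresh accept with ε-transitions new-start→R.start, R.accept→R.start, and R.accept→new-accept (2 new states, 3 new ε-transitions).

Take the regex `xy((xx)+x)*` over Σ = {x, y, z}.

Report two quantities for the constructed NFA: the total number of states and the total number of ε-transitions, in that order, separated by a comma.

Recursing over subexpressions:
Each of the 5 symbol leaves contributes 2 states and 0 ε-transitions.
  xx : 4 states, 1 ε-transition
  (xx)+ : 6 states, 4 ε-transitions
  (xx)+x : 8 states, 5 ε-transitions
  ((xx)+x)* : 10 states, 9 ε-transitions
  xy((xx)+x)* : 14 states, 11 ε-transitions

14, 11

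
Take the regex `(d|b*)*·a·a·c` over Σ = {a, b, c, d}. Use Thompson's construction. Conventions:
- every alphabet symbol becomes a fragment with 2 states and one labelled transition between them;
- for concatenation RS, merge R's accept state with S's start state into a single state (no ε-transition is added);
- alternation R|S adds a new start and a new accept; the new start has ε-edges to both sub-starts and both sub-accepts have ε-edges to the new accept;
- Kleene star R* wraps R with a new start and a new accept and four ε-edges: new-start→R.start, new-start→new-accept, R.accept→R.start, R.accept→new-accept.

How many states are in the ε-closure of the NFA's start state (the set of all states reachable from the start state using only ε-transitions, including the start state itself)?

8

Let C(F) = |ε-closure(F.start)| within fragment F, and note whether F accepts ε. Symbol fragments have C = 1 and do not accept ε. Then:
  b* : the star's fresh start ε-reaches both the body's start and the fresh accept: |ε-closure| = 2 + 1 = 3
  d|b* : |ε-closure| = 1 (new start) + (1 + 3) + 1 (new accept, since some branch ε-reaches its own accept) = 6
  (d|b*)* : the star's fresh start ε-reaches both the body's start and the fresh accept: |ε-closure| = 2 + 6 = 8
  (d|b*)*·a·a·c : |ε-closure| = 8 + (1−1) = 8 (closure spills across the concat boundary because the left factor accepts ε)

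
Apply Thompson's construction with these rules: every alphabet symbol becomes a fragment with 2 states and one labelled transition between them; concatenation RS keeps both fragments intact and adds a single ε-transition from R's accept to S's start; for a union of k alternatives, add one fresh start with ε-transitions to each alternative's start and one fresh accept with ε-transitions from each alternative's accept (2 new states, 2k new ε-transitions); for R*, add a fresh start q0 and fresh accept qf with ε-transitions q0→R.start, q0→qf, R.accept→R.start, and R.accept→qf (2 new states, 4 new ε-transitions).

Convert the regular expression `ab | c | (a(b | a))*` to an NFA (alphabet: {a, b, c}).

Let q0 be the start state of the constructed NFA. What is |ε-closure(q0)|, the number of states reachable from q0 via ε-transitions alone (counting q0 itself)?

7

Work bottom-up. For each fragment F, track |ε-closure(F.start)| and whether F's accept lies in that closure (i.e. whether F accepts ε). A single-symbol fragment has closure size 1 and does not accept ε.
  ab : same as the first factor's closure: C = 1
  b | a : new start ε-reaches every alternative's start; none of them accept ε, so the new accept is not reached: C = 1 + 1 + 1 = 3
  a(b | a) : C equals the left operand's closure size = 1 (its accept is not ε-reachable, so the closure stops there)
  (a(b | a))* : C = 1 (new start) + 1 (body) + 1 (new accept) = 3
  ab | c | (a(b | a))* : new start ε-reaches every alternative's start; at least one alternative accepts ε, so the union's new accept is reached too: C = 1 + 1 + 1 + 3 + 1 = 7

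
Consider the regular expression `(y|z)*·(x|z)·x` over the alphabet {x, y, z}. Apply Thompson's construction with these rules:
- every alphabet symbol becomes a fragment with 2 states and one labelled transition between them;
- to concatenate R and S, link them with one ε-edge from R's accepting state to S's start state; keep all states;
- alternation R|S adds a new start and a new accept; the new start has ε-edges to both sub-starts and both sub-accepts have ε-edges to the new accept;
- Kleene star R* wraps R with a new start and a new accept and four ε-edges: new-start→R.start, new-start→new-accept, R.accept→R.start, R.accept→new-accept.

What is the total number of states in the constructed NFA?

16

Bottom-up over the parse tree:
Each of the 5 symbol leaves contributes a 2-state fragment.
  y|z : 6 states
  (y|z)* : 8 states
  x|z : 6 states
  (y|z)*·(x|z)·x : 16 states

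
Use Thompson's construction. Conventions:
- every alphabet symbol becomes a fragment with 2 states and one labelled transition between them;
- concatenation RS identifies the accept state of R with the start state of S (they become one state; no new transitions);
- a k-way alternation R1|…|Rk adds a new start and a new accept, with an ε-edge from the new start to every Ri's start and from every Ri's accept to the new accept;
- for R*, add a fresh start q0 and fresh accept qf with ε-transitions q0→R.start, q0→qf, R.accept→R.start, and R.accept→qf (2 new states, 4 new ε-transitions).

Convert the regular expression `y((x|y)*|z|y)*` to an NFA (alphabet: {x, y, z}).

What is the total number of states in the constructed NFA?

17

Building bottom-up:
Each of the 5 symbol leaves contributes a 2-state fragment.
  x|y — 6 states
  (x|y)* — 8 states
  (x|y)*|z|y — 14 states
  ((x|y)*|z|y)* — 16 states
  y((x|y)*|z|y)* — 17 states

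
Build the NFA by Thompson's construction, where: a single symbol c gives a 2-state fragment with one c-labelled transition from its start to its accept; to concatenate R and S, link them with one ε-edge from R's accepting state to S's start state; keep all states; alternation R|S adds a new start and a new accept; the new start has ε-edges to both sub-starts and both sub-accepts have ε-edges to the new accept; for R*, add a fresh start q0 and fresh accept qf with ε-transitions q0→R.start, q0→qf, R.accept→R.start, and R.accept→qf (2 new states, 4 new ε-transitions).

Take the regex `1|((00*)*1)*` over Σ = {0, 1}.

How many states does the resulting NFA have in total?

16

Per subexpression:
Each of the 4 symbol leaves contributes a 2-state fragment.
  0* = 4 states
  00* = 6 states
  (00*)* = 8 states
  (00*)*1 = 10 states
  ((00*)*1)* = 12 states
  1|((00*)*1)* = 16 states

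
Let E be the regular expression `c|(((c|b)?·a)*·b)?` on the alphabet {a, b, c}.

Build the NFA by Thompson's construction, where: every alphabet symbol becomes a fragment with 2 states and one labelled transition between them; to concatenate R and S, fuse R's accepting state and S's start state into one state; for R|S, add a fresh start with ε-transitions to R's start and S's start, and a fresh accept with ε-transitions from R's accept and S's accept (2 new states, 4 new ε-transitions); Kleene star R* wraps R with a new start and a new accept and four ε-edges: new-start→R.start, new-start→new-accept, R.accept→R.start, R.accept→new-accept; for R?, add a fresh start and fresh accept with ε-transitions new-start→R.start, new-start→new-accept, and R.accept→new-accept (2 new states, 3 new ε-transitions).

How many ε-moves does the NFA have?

Bottom-up over the parse tree:
Each of the 5 symbol leaves contributes 0 ε-transitions.
  c|b — 4 ε-transitions
  (c|b)? — 7 ε-transitions
  (c|b)?·a — 7 ε-transitions
  ((c|b)?·a)* — 11 ε-transitions
  ((c|b)?·a)*·b — 11 ε-transitions
  (((c|b)?·a)*·b)? — 14 ε-transitions
  c|(((c|b)?·a)*·b)? — 18 ε-transitions

18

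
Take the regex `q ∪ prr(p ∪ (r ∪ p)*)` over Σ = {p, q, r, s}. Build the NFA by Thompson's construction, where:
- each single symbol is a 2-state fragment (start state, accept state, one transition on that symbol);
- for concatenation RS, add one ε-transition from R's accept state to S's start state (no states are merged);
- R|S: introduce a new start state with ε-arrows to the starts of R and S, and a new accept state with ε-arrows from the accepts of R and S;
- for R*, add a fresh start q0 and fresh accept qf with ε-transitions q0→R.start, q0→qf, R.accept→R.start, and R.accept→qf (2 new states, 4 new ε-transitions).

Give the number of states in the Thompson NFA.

22

Building bottom-up:
Each of the 7 symbol leaves contributes a 2-state fragment.
  r ∪ p = 6 states
  (r ∪ p)* = 8 states
  p ∪ (r ∪ p)* = 12 states
  prr(p ∪ (r ∪ p)*) = 18 states
  q ∪ prr(p ∪ (r ∪ p)*) = 22 states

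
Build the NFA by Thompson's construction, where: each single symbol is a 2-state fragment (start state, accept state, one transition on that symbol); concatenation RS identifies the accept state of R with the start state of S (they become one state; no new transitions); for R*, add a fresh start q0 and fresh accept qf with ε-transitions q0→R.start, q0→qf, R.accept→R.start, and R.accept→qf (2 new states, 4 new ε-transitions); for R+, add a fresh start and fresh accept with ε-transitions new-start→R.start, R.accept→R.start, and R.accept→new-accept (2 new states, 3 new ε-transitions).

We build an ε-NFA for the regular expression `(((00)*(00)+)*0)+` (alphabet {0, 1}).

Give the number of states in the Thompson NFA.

Per subexpression:
Each of the 5 symbol leaves contributes a 2-state fragment.
  00 — 3 states
  (00)* — 5 states
  00 — 3 states
  (00)+ — 5 states
  (00)*(00)+ — 9 states
  ((00)*(00)+)* — 11 states
  ((00)*(00)+)*0 — 12 states
  (((00)*(00)+)*0)+ — 14 states

14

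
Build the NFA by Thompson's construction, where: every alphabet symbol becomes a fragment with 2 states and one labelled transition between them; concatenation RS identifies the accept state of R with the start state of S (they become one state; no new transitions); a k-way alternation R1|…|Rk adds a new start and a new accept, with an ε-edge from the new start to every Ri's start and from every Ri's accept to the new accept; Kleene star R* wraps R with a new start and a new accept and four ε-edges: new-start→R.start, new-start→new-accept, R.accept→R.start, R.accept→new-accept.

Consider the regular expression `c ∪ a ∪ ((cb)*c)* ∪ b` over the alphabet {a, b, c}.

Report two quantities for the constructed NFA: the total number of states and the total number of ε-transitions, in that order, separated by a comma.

By structural recursion:
Each of the 6 symbol leaves contributes 2 states and 0 ε-transitions.
  cb — 3 states, 0 ε-transitions
  (cb)* — 5 states, 4 ε-transitions
  (cb)*c — 6 states, 4 ε-transitions
  ((cb)*c)* — 8 states, 8 ε-transitions
  c ∪ a ∪ ((cb)*c)* ∪ b — 16 states, 16 ε-transitions

16, 16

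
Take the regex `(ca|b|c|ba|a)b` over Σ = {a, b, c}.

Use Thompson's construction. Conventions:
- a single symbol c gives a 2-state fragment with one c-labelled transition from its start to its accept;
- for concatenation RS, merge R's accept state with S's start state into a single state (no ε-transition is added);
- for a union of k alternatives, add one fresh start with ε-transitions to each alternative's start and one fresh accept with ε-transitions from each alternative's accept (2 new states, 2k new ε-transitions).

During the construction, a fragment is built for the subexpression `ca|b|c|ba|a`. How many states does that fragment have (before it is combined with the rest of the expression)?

14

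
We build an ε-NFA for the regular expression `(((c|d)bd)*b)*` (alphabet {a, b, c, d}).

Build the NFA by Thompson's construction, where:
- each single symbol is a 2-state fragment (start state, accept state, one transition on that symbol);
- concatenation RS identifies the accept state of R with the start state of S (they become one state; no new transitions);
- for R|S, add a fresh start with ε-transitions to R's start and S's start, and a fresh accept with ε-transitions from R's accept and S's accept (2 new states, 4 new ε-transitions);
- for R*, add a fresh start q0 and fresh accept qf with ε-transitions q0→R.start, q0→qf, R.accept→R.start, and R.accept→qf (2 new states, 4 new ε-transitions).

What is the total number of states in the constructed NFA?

13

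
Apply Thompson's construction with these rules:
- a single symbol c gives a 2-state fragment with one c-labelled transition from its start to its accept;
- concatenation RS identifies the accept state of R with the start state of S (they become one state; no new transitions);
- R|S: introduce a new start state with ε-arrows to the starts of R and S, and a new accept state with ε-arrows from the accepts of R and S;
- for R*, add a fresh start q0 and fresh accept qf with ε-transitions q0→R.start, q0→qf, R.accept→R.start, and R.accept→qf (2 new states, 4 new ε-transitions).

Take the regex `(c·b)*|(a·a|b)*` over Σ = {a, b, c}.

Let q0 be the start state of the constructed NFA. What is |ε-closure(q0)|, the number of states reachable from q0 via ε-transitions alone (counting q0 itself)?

10

Let C(F) = |ε-closure(F.start)| within fragment F, and note whether F accepts ε. Symbol fragments have C = 1 and do not accept ε. Then:
  c·b — same as the first factor's closure: C = 1
  (c·b)* — the star's fresh start ε-reaches both the body's start and the fresh accept: C = 2 + 1 = 3
  a·a — C equals the left operand's closure size = 1 (its accept is not ε-reachable, so the closure stops there)
  a·a|b — new start ε-reaches every alternative's start; none of them accept ε, so the new accept is not reached: C = 1 + 1 + 1 = 3
  (a·a|b)* — C = 1 (new start) + 3 (body) + 1 (new accept) = 5
  (c·b)*|(a·a|b)* — new start ε-reaches every alternative's start; at least one alternative accepts ε, so the union's new accept is reached too: C = 1 + 3 + 5 + 1 = 10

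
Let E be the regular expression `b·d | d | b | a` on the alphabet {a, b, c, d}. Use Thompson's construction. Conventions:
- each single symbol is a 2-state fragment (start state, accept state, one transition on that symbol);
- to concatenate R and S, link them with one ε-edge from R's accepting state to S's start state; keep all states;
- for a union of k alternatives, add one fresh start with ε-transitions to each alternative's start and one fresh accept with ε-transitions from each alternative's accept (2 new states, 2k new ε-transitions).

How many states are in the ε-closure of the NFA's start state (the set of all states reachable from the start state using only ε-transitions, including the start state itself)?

5

Work bottom-up. For each fragment F, track |ε-closure(F.start)| and whether F's accept lies in that closure (i.e. whether F accepts ε). A single-symbol fragment has closure size 1 and does not accept ε.
  b·d → |ε-closure| equals the left operand's closure size = 1 (its accept is not ε-reachable, so the closure stops there)
  b·d | d | b | a → |ε-closure| = 1 + 1 + 1 + 1 + 1 = 5 (the new accept is not ε-reachable since no branch accepts ε)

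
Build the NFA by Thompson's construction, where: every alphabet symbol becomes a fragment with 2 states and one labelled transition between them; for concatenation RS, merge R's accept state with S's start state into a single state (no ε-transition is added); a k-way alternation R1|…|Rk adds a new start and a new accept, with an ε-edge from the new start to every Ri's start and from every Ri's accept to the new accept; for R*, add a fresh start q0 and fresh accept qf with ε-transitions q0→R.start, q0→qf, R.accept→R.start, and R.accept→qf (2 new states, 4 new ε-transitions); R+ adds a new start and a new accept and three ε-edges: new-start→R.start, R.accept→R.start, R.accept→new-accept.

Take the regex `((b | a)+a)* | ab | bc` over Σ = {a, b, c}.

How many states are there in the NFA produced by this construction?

Bottom-up over the parse tree:
Each of the 7 symbol leaves contributes a 2-state fragment.
  b | a = 6 states
  (b | a)+ = 8 states
  (b | a)+a = 9 states
  ((b | a)+a)* = 11 states
  ab = 3 states
  bc = 3 states
  ((b | a)+a)* | ab | bc = 19 states

19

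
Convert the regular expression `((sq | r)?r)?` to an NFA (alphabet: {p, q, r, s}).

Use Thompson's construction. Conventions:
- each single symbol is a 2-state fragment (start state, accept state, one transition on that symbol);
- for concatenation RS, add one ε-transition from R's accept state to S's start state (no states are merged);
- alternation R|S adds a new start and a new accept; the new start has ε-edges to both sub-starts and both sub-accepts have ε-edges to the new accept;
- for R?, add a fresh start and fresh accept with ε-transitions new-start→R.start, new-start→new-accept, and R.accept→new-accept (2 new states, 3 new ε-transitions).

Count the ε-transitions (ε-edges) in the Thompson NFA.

Per subexpression:
Each of the 4 symbol leaves contributes 0 ε-transitions.
  sq — 1 ε-transition
  sq | r — 5 ε-transitions
  (sq | r)? — 8 ε-transitions
  (sq | r)?r — 9 ε-transitions
  ((sq | r)?r)? — 12 ε-transitions

12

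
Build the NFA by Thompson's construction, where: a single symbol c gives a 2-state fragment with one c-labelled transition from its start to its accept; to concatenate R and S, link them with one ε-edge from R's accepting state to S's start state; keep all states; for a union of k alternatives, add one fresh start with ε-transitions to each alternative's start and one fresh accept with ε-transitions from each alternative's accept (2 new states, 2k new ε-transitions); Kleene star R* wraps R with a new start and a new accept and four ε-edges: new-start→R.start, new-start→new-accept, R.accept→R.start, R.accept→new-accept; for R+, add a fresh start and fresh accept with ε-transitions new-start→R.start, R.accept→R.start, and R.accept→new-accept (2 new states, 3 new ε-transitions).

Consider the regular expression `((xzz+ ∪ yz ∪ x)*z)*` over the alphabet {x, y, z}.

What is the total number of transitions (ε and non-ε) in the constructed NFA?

28

Recursing over subexpressions:
Each of the 7 symbol leaves contributes 1 transition (1 symbol, 0 ε).
  z+ → 4 transitions (1 symbol, 3 ε)
  xzz+ → 8 transitions (3 symbol, 5 ε)
  yz → 3 transitions (2 symbol, 1 ε)
  xzz+ ∪ yz ∪ x → 18 transitions (6 symbol, 12 ε)
  (xzz+ ∪ yz ∪ x)* → 22 transitions (6 symbol, 16 ε)
  (xzz+ ∪ yz ∪ x)*z → 24 transitions (7 symbol, 17 ε)
  ((xzz+ ∪ yz ∪ x)*z)* → 28 transitions (7 symbol, 21 ε)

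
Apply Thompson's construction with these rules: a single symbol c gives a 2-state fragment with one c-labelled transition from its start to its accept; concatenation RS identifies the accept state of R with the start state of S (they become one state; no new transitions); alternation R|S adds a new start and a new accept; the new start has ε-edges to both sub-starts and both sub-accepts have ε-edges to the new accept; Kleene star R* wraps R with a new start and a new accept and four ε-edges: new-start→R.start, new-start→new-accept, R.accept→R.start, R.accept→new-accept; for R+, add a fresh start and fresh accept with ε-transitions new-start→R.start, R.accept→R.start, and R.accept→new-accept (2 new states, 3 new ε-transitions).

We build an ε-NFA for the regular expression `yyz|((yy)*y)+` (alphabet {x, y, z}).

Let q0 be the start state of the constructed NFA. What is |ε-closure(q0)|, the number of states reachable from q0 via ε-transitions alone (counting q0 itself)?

6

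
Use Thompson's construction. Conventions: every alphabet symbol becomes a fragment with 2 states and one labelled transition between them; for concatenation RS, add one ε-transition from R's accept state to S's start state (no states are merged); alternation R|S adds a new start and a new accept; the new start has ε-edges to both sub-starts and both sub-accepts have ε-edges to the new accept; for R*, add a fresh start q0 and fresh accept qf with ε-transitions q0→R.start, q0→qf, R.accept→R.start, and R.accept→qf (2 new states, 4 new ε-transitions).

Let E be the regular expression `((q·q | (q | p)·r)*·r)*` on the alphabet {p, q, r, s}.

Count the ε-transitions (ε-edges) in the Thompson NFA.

19

Building bottom-up:
Each of the 6 symbol leaves contributes 0 ε-transitions.
  q·q = 1 ε-transition
  q | p = 4 ε-transitions
  (q | p)·r = 5 ε-transitions
  q·q | (q | p)·r = 10 ε-transitions
  (q·q | (q | p)·r)* = 14 ε-transitions
  (q·q | (q | p)·r)*·r = 15 ε-transitions
  ((q·q | (q | p)·r)*·r)* = 19 ε-transitions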